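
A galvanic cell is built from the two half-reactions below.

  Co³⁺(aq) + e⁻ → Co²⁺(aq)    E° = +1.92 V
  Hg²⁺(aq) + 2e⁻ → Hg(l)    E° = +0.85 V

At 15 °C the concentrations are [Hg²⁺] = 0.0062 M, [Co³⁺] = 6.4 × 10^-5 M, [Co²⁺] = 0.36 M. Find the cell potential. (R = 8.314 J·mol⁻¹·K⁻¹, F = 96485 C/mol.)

The Co³⁺/Co²⁺ couple has the higher reduction potential and acts as the cathode, so E°_cell = +1.92 − (+0.85) = 1.07 V.
Balancing electrons gives n = 2; the reaction quotient is Q = [Hg²⁺]·[Co²⁺]^2/[Co³⁺]^2 = 1.96 × 10^5.
E = E° − (RT/nF) ln Q = 1.07 − (8.314×288)/(2×96485) × (12.187) = 1.070 − 0.151 = 0.919 V.

0.919 V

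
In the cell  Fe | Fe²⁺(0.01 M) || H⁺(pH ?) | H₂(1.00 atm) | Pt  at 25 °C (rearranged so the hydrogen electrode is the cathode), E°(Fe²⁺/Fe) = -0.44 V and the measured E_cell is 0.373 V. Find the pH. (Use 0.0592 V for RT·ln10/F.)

E°_cell = 0.44 V and n = 2.
log Q = n(E° − E)/0.0592 = 2×(0.44 − 0.373)/0.0592 = 2.264.
With Q = [Fe²⁺]·P(H₂) / [H⁺]^2, solving for [H⁺] gives log[H⁺] = -2.132, so pH = 2.13.

pH = 2.13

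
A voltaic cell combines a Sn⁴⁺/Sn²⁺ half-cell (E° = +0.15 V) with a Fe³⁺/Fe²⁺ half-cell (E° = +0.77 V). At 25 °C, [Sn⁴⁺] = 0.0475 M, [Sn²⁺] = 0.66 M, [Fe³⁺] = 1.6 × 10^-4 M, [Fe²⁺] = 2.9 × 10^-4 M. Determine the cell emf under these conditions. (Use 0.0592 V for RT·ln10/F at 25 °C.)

The Fe³⁺/Fe²⁺ couple has the higher reduction potential and acts as the cathode, so E°_cell = +0.77 − (+0.15) = 0.62 V.
Balancing electrons gives n = 2; the reaction quotient is Q = [Sn⁴⁺]·[Fe²⁺]^2/([Sn²⁺]·[Fe³⁺]^2) = 0.236.
At 25 °C, E = E° − (0.0592/n) log Q = 0.62 − (0.0592/2)(-0.626) = 0.620 + 0.019 = 0.639 V.

0.639 V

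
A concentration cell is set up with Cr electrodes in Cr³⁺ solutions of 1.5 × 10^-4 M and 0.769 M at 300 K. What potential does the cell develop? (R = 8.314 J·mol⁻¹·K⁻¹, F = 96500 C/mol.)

Both half-cells are Cr³⁺/Cr, so E°_cell = 0. The concentrated side is the cathode; the cell reaction moves Cr³⁺ from high to low concentration with n = 3.
Q = [Cr³⁺]_dilute/[Cr³⁺]_conc = 1.5 × 10^-4/0.769 = 1.95 × 10^-4.
E = 0 − (RT/nF) ln Q = −((8.314×300)/(3×96500))(-8.542) = 0.0736 V.

0.074 V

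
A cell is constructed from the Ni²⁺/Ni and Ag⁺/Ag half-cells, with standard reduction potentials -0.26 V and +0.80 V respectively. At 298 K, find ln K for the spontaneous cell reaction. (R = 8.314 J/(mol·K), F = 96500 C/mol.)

ln K = 82.6

E°_cell = +0.80 − (-0.26) = 1.06 V, with n = 2 electrons transferred.
At equilibrium E = 0, so the Nernst equation gives ln K = nFE°/RT = (2)(96500)(1.06)/((8.314)(298)) = 82.57.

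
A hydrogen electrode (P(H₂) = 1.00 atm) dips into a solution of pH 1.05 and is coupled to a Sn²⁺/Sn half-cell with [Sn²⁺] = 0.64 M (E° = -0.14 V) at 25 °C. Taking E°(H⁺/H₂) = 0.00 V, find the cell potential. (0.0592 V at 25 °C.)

The hydrogen couple is the cathode, so E°_cell = 0.14 V; n = 2.
[H⁺] = 10^(−1.05) = 0.089 M, and Q = [Sn²⁺]·P(H₂) / [H⁺]^2 = 80.6.
E = E° − (0.0592/2) log Q = 0.14 − (0.0592/2)(1.906) = 0.084 V.

0.084 V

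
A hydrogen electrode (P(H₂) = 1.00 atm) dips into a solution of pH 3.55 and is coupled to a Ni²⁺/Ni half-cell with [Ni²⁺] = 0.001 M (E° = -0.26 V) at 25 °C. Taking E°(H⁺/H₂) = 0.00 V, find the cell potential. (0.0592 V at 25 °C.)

0.14 V

The hydrogen couple is the cathode, so E°_cell = 0.26 V; n = 2.
[H⁺] = 10^(−3.55) = 2.8 × 10^-4 M, and Q = [Ni²⁺]·P(H₂) / [H⁺]^2 = 1.26 × 10^4.
E = E° − (0.0592/2) log Q = 0.26 − (0.0592/2)(4.100) = 0.139 V.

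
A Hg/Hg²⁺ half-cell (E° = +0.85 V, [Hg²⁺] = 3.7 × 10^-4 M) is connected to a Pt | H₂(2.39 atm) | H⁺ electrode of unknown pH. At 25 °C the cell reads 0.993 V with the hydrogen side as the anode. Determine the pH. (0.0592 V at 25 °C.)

pH = 3.94

E°_cell = 0.85 V and n = 2.
log Q = n(E° − E)/0.0592 = 2×(0.85 − 0.993)/0.0592 = -4.831.
With Q = [H⁺]^2 / ([Hg²⁺]·P(H₂)), solving for [H⁺] gives log[H⁺] = -3.942, so pH = 3.94.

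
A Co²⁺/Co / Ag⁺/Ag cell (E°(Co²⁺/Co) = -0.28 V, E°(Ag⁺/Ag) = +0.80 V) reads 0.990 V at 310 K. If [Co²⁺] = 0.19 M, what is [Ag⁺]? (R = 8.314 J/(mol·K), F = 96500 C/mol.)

0.015 M

From the Nernst equation, ln Q = nF(E° − E)/RT = 2×96500×(1.08 − 0.990)/(8.314×310) = 6.740, so Q = 845.
With Q = [Co²⁺]/[Ag⁺]^2 and the known concentrations, [Ag⁺]^2 in the denominator gives [Ag⁺] = 0.015 M.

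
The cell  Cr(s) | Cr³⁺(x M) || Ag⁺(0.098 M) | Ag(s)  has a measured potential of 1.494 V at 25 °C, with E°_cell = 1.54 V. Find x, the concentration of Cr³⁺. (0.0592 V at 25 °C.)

0.2 M

From the Nernst equation, log Q = n(E° − E)/0.0592 = 3(1.54 − 1.494)/0.0592 = 2.331, so Q = 214.
With Q = [Cr³⁺]/[Ag⁺]^3 and the known concentrations, [Cr³⁺] in the numerator gives [Cr³⁺] = 0.2 M.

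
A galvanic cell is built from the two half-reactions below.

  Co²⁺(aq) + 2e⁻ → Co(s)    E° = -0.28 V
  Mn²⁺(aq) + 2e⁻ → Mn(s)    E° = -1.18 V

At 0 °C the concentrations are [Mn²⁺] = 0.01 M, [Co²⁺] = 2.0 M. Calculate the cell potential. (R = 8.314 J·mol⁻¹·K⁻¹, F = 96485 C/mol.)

0.962 V

The Co²⁺/Co couple has the higher reduction potential and acts as the cathode, so E°_cell = -0.28 − (-1.18) = 0.90 V.
Balancing electrons gives n = 2; the reaction quotient is Q = [Mn²⁺]/[Co²⁺] = 0.00500.
E = E° − (RT/nF) ln Q = 0.90 − (8.314×273)/(2×96485) × (-5.298) = 0.900 + 0.062 = 0.962 V.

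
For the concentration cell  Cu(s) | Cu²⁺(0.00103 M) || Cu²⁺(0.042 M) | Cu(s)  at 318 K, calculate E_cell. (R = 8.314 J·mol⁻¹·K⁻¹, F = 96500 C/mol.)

0.051 V

Both half-cells are Cu²⁺/Cu, so E°_cell = 0. The concentrated side is the cathode; the cell reaction moves Cu²⁺ from high to low concentration with n = 2.
Q = [Cu²⁺]_dilute/[Cu²⁺]_conc = 0.00103/0.042 = 0.0245.
E = 0 − (RT/nF) ln Q = −((8.314×318)/(2×96500))(-3.708) = 0.0508 V.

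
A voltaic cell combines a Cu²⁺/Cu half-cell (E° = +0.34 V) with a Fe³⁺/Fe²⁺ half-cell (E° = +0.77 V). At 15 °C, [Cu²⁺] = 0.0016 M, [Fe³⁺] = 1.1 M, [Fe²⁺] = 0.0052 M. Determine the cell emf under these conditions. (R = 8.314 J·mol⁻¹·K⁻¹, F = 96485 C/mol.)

The Fe³⁺/Fe²⁺ couple has the higher reduction potential and acts as the cathode, so E°_cell = +0.77 − (+0.34) = 0.43 V.
Balancing electrons gives n = 2; the reaction quotient is Q = [Cu²⁺]·[Fe²⁺]^2/[Fe³⁺]^2 = 3.58 × 10^-8.
E = E° − (RT/nF) ln Q = 0.43 − (8.314×288)/(2×96485) × (-17.147) = 0.430 + 0.213 = 0.643 V.

0.643 V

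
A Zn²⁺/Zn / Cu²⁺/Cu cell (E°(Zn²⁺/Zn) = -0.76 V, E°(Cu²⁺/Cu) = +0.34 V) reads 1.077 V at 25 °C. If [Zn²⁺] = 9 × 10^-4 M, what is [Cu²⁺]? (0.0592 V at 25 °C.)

From the Nernst equation, log Q = n(E° − E)/0.0592 = 2(1.10 − 1.077)/0.0592 = 0.777, so Q = 5.98.
With Q = [Zn²⁺]/[Cu²⁺] and the known concentrations, [Cu²⁺] in the denominator gives [Cu²⁺] = 1.5 × 10^-4 M.

1.5 × 10^-4 M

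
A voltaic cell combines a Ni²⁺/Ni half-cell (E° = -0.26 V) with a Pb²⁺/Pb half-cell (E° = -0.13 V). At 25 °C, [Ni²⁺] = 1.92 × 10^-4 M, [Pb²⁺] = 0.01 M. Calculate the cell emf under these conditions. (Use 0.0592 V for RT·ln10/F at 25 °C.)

The Pb²⁺/Pb couple has the higher reduction potential and acts as the cathode, so E°_cell = -0.13 − (-0.26) = 0.13 V.
Balancing electrons gives n = 2; the reaction quotient is Q = [Ni²⁺]/[Pb²⁺] = 0.0192.
At 25 °C, E = E° − (0.0592/n) log Q = 0.13 − (0.0592/2)(-1.717) = 0.130 + 0.051 = 0.181 V.

0.181 V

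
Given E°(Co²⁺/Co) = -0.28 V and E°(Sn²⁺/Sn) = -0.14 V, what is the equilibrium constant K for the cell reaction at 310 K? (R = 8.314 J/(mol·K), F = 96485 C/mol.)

3.6 × 10^4

E°_cell = -0.14 − (-0.28) = 0.14 V, with n = 2 electrons transferred.
At equilibrium E = 0, so the Nernst equation gives ln K = nFE°/RT = (2)(96485)(0.14)/((8.314)(310)) = 10.48.
K = e^10.48 = 3.6 × 10^4.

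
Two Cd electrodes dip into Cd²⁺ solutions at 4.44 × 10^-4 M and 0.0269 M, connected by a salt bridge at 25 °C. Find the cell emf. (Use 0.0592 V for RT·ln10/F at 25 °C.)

0.053 V

Both half-cells are Cd²⁺/Cd, so E°_cell = 0. The concentrated side is the cathode; the cell reaction moves Cd²⁺ from high to low concentration with n = 2.
Q = [Cd²⁺]_dilute/[Cd²⁺]_conc = 4.44 × 10^-4/0.0269 = 0.0165.
E = 0 − (0.0592/2) log Q = −(0.0592/2)(-1.782) = 0.0527 V.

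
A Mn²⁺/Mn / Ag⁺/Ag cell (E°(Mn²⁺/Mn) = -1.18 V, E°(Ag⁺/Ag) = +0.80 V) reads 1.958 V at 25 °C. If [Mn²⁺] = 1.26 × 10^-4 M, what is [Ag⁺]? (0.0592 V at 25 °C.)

From the Nernst equation, log Q = n(E° − E)/0.0592 = 2(1.98 − 1.958)/0.0592 = 0.743, so Q = 5.54.
With Q = [Mn²⁺]/[Ag⁺]^2 and the known concentrations, [Ag⁺]^2 in the denominator gives [Ag⁺] = 0.0048 M.

0.0048 M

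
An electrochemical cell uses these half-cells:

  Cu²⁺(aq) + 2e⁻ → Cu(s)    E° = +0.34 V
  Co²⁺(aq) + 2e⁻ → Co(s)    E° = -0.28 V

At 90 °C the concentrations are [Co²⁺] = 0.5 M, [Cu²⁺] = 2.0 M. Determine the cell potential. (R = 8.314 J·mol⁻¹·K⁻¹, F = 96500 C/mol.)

The Cu²⁺/Cu couple has the higher reduction potential and acts as the cathode, so E°_cell = +0.34 − (-0.28) = 0.62 V.
Balancing electrons gives n = 2; the reaction quotient is Q = [Co²⁺]/[Cu²⁺] = 0.250.
E = E° − (RT/nF) ln Q = 0.62 − (8.314×363)/(2×96500) × (-1.386) = 0.620 + 0.022 = 0.642 V.

0.642 V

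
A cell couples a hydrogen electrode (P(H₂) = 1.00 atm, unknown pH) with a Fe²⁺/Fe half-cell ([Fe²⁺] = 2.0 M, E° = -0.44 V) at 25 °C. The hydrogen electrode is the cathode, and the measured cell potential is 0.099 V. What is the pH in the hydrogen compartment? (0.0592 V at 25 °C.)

pH = 5.61

E°_cell = 0.44 V and n = 2.
log Q = n(E° − E)/0.0592 = 2×(0.44 − 0.099)/0.0592 = 11.520.
With Q = [Fe²⁺]·P(H₂) / [H⁺]^2, solving for [H⁺] gives log[H⁺] = -5.610, so pH = 5.61.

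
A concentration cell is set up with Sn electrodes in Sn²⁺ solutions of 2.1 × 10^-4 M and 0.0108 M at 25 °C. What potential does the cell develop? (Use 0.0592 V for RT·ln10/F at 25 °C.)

0.051 V

Both half-cells are Sn²⁺/Sn, so E°_cell = 0. The concentrated side is the cathode; the cell reaction moves Sn²⁺ from high to low concentration with n = 2.
Q = [Sn²⁺]_dilute/[Sn²⁺]_conc = 2.1 × 10^-4/0.0108 = 0.0194.
E = 0 − (0.0592/2) log Q = −(0.0592/2)(-1.711) = 0.0506 V.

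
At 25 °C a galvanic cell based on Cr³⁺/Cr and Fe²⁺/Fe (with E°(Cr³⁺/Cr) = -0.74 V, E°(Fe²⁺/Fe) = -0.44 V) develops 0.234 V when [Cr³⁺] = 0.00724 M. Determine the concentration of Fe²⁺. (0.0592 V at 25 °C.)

From the Nernst equation, log Q = n(E° − E)/0.0592 = 6(0.30 − 0.234)/0.0592 = 6.689, so Q = 4.89 × 10^6.
With Q = [Cr³⁺]^2/[Fe²⁺]^3 and the known concentrations, [Fe²⁺]^3 in the denominator gives [Fe²⁺] = 2.2 × 10^-4 M.

2.2 × 10^-4 M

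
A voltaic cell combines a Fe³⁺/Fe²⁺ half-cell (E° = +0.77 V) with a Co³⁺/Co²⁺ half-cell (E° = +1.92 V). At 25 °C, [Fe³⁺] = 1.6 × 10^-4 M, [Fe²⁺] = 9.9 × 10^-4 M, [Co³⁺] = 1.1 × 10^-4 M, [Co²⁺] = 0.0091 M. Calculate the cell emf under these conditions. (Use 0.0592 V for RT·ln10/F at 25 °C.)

1.08 V

The Co³⁺/Co²⁺ couple has the higher reduction potential and acts as the cathode, so E°_cell = +1.92 − (+0.77) = 1.15 V.
Balancing electrons gives n = 1; the reaction quotient is Q = [Fe³⁺]·[Co²⁺]/([Fe²⁺]·[Co³⁺]) = 13.4.
At 25 °C, E = E° − (0.0592/n) log Q = 1.15 − (0.0592/1)(1.126) = 1.150 − 0.067 = 1.083 V.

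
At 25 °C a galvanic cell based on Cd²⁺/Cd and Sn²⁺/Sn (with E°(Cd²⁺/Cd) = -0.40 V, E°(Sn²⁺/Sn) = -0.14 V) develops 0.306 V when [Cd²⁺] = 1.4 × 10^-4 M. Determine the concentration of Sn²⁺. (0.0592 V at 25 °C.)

0.005 M

From the Nernst equation, log Q = n(E° − E)/0.0592 = 2(0.26 − 0.306)/0.0592 = -1.554, so Q = 0.0279.
With Q = [Cd²⁺]/[Sn²⁺] and the known concentrations, [Sn²⁺] in the denominator gives [Sn²⁺] = 0.005 M.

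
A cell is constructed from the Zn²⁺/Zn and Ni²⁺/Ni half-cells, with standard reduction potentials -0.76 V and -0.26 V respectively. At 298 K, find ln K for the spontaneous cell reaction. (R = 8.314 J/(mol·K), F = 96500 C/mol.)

E°_cell = -0.26 − (-0.76) = 0.50 V, with n = 2 electrons transferred.
At equilibrium E = 0, so the Nernst equation gives ln K = nFE°/RT = (2)(96500)(0.50)/((8.314)(298)) = 38.95.

ln K = 38.9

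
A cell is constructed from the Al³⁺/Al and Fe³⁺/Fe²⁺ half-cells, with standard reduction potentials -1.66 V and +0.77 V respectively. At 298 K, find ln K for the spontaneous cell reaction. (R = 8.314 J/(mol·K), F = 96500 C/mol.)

E°_cell = +0.77 − (-1.66) = 2.43 V, with n = 3 electrons transferred.
At equilibrium E = 0, so the Nernst equation gives ln K = nFE°/RT = (3)(96500)(2.43)/((8.314)(298)) = 283.94.

ln K = 283.9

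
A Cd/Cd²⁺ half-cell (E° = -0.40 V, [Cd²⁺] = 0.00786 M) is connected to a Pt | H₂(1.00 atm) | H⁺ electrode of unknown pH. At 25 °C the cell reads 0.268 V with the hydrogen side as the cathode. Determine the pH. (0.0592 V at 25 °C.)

pH = 3.28

E°_cell = 0.40 V and n = 2.
log Q = n(E° − E)/0.0592 = 2×(0.40 − 0.268)/0.0592 = 4.459.
With Q = [Cd²⁺]·P(H₂) / [H⁺]^2, solving for [H⁺] gives log[H⁺] = -3.282, so pH = 3.28.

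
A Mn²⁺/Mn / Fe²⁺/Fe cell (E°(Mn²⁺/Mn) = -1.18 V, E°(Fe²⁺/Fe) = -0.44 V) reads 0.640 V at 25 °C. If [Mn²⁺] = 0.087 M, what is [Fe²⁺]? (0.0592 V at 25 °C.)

From the Nernst equation, log Q = n(E° − E)/0.0592 = 2(0.74 − 0.640)/0.0592 = 3.378, so Q = 2390.
With Q = [Mn²⁺]/[Fe²⁺] and the known concentrations, [Fe²⁺] in the denominator gives [Fe²⁺] = 3.6 × 10^-5 M.

3.6 × 10^-5 M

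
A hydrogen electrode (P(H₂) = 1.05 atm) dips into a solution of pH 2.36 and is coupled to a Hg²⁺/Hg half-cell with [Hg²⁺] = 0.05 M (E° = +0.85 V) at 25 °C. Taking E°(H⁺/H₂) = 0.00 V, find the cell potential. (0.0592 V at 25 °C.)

0.95 V

The Hg²⁺/Hg couple is the cathode, so E°_cell = 0.85 V; n = 2.
[H⁺] = 10^(−2.36) = 0.0044 M, and Q = [H⁺]^2 / ([Hg²⁺]·P(H₂)) = 3.63 × 10^-4.
E = E° − (0.0592/2) log Q = 0.85 − (0.0592/2)(-3.440) = 0.952 V.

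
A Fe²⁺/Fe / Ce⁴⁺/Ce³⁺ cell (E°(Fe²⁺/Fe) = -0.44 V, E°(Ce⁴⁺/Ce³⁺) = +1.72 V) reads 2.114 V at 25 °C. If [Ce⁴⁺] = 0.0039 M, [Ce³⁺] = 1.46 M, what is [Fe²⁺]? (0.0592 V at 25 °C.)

From the Nernst equation, log Q = n(E° − E)/0.0592 = 2(2.16 − 2.114)/0.0592 = 1.554, so Q = 35.8.
With Q = [Fe²⁺]·[Ce³⁺]^2/[Ce⁴⁺]^2 and the known concentrations, [Fe²⁺] in the numerator gives [Fe²⁺] = 2.6 × 10^-4 M.

2.6 × 10^-4 M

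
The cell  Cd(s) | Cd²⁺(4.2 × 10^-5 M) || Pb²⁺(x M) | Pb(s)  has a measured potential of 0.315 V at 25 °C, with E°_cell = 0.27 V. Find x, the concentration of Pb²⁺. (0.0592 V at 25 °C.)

From the Nernst equation, log Q = n(E° − E)/0.0592 = 2(0.27 − 0.315)/0.0592 = -1.520, so Q = 0.0302.
With Q = [Cd²⁺]/[Pb²⁺] and the known concentrations, [Pb²⁺] in the denominator gives [Pb²⁺] = 0.0014 M.

0.0014 M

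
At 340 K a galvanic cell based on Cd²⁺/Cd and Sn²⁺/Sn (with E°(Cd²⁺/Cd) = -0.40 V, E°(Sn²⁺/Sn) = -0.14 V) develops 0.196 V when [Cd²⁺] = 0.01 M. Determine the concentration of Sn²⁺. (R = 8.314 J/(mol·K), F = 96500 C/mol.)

1.3 × 10^-4 M

From the Nernst equation, ln Q = nF(E° − E)/RT = 2×96500×(0.26 − 0.196)/(8.314×340) = 4.370, so Q = 79.0.
With Q = [Cd²⁺]/[Sn²⁺] and the known concentrations, [Sn²⁺] in the denominator gives [Sn²⁺] = 1.3 × 10^-4 M.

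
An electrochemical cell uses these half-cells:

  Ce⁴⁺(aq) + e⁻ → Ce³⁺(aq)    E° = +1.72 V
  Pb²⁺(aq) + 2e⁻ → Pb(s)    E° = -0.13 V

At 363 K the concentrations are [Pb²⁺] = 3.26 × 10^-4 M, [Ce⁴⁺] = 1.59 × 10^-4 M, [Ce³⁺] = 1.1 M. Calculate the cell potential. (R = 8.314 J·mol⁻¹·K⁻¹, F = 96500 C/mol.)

1.70 V

The Ce⁴⁺/Ce³⁺ couple has the higher reduction potential and acts as the cathode, so E°_cell = +1.72 − (-0.13) = 1.85 V.
Balancing electrons gives n = 2; the reaction quotient is Q = [Pb²⁺]·[Ce³⁺]^2/[Ce⁴⁺]^2 = 1.56 × 10^4.
E = E° − (RT/nF) ln Q = 1.85 − (8.314×363)/(2×96500) × (9.655) = 1.850 − 0.151 = 1.699 V.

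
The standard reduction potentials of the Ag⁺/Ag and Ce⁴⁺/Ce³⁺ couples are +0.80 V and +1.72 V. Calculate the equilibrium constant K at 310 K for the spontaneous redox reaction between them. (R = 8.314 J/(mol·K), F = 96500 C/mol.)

9.1 × 10^14

E°_cell = +1.72 − (+0.80) = 0.92 V, with n = 1 electron transferred.
At equilibrium E = 0, so the Nernst equation gives ln K = nFE°/RT = (1)(96500)(0.92)/((8.314)(310)) = 34.45.
K = e^34.45 = 9.1 × 10^14.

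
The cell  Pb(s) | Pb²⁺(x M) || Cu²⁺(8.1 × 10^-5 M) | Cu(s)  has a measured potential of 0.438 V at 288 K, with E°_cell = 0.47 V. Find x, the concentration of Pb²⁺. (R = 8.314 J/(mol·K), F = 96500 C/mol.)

From the Nernst equation, ln Q = nF(E° − E)/RT = 2×96500×(0.47 − 0.438)/(8.314×288) = 2.579, so Q = 13.2.
With Q = [Pb²⁺]/[Cu²⁺] and the known concentrations, [Pb²⁺] in the numerator gives [Pb²⁺] = 0.0011 M.

0.0011 M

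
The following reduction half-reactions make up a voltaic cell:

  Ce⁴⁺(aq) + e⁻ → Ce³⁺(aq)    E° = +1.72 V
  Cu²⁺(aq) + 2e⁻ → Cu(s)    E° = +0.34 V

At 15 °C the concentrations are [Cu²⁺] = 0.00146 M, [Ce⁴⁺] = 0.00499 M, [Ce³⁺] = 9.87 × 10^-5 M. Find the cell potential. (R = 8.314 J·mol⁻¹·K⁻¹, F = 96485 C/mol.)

The Ce⁴⁺/Ce³⁺ couple has the higher reduction potential and acts as the cathode, so E°_cell = +1.72 − (+0.34) = 1.38 V.
Balancing electrons gives n = 2; the reaction quotient is Q = [Cu²⁺]·[Ce³⁺]^2/[Ce⁴⁺]^2 = 5.71 × 10^-7.
E = E° − (RT/nF) ln Q = 1.38 − (8.314×288)/(2×96485) × (-14.376) = 1.380 + 0.178 = 1.558 V.

1.56 V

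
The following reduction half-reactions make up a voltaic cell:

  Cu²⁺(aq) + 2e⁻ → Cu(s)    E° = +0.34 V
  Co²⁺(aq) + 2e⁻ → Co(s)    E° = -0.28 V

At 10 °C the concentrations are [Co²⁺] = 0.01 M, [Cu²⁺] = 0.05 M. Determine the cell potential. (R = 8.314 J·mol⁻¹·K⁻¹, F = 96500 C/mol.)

0.640 V

The Cu²⁺/Cu couple has the higher reduction potential and acts as the cathode, so E°_cell = +0.34 − (-0.28) = 0.62 V.
Balancing electrons gives n = 2; the reaction quotient is Q = [Co²⁺]/[Cu²⁺] = 0.200.
E = E° − (RT/nF) ln Q = 0.62 − (8.314×283)/(2×96500) × (-1.609) = 0.620 + 0.020 = 0.640 V.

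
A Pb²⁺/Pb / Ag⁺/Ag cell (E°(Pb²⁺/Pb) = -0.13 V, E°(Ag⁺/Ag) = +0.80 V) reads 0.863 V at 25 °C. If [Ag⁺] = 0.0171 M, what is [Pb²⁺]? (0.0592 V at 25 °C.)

From the Nernst equation, log Q = n(E° − E)/0.0592 = 2(0.93 − 0.863)/0.0592 = 2.264, so Q = 183.
With Q = [Pb²⁺]/[Ag⁺]^2 and the known concentrations, [Pb²⁺] in the numerator gives [Pb²⁺] = 0.054 M.

0.054 M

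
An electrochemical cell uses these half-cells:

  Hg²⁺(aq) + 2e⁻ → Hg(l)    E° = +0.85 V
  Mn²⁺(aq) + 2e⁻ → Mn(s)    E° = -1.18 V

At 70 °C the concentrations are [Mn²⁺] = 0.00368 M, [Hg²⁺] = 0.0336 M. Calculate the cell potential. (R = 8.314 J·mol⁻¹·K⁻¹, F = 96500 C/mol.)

2.06 V

The Hg²⁺/Hg couple has the higher reduction potential and acts as the cathode, so E°_cell = +0.85 − (-1.18) = 2.03 V.
Balancing electrons gives n = 2; the reaction quotient is Q = [Mn²⁺]/[Hg²⁺] = 0.110.
E = E° − (RT/nF) ln Q = 2.03 − (8.314×343)/(2×96500) × (-2.212) = 2.030 + 0.033 = 2.063 V.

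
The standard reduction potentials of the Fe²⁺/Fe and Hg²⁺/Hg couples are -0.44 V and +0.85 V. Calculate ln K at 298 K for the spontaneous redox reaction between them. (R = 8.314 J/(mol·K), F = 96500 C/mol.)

E°_cell = +0.85 − (-0.44) = 1.29 V, with n = 2 electrons transferred.
At equilibrium E = 0, so the Nernst equation gives ln K = nFE°/RT = (2)(96500)(1.29)/((8.314)(298)) = 100.49.

ln K = 100.5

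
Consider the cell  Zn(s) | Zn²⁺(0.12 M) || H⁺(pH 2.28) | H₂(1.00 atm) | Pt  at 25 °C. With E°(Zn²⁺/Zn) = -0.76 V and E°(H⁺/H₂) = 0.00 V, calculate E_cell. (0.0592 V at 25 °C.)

The hydrogen couple is the cathode, so E°_cell = 0.76 V; n = 2.
[H⁺] = 10^(−2.28) = 0.0052 M, and Q = [Zn²⁺]·P(H₂) / [H⁺]^2 = 4360.
E = E° − (0.0592/2) log Q = 0.76 − (0.0592/2)(3.639) = 0.652 V.

0.65 V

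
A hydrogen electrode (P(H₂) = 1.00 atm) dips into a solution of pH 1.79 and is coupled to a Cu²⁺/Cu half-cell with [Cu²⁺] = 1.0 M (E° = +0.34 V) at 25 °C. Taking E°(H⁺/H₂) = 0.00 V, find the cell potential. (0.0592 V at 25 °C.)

0.45 V

The Cu²⁺/Cu couple is the cathode, so E°_cell = 0.34 V; n = 2.
[H⁺] = 10^(−1.79) = 0.016 M, and Q = [H⁺]^2 / ([Cu²⁺]·P(H₂)) = 2.63 × 10^-4.
E = E° − (0.0592/2) log Q = 0.34 − (0.0592/2)(-3.580) = 0.446 V.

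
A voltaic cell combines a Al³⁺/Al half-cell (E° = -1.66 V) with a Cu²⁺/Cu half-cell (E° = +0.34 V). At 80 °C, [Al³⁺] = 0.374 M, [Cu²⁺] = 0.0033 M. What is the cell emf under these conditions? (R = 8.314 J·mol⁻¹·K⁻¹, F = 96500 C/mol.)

The Cu²⁺/Cu couple has the higher reduction potential and acts as the cathode, so E°_cell = +0.34 − (-1.66) = 2.00 V.
Balancing electrons gives n = 6; the reaction quotient is Q = [Al³⁺]^2/[Cu²⁺]^3 = 3.89 × 10^6.
E = E° − (RT/nF) ln Q = 2.00 − (8.314×353)/(6×96500) × (15.174) = 2.000 − 0.077 = 1.923 V.

1.92 V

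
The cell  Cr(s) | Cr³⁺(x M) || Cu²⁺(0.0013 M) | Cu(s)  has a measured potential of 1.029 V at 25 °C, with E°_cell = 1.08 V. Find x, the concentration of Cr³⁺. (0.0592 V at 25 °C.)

0.018 M

From the Nernst equation, log Q = n(E° − E)/0.0592 = 6(1.08 − 1.029)/0.0592 = 5.169, so Q = 1.48 × 10^5.
With Q = [Cr³⁺]^2/[Cu²⁺]^3 and the known concentrations, [Cr³⁺]^2 in the numerator gives [Cr³⁺] = 0.018 M.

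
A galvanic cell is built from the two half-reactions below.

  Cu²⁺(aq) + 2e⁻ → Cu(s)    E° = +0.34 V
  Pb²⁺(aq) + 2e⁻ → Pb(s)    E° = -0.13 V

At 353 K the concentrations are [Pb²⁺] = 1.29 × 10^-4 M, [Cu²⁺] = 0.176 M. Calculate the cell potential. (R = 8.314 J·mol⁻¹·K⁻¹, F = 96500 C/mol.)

0.580 V

The Cu²⁺/Cu couple has the higher reduction potential and acts as the cathode, so E°_cell = +0.34 − (-0.13) = 0.47 V.
Balancing electrons gives n = 2; the reaction quotient is Q = [Pb²⁺]/[Cu²⁺] = 7.33 × 10^-4.
E = E° − (RT/nF) ln Q = 0.47 − (8.314×353)/(2×96500) × (-7.218) = 0.470 + 0.110 = 0.580 V.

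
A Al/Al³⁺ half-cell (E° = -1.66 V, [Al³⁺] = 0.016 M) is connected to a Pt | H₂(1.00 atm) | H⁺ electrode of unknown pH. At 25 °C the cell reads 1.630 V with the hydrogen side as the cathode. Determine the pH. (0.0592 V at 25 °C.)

pH = 1.11

E°_cell = 1.66 V and n = 6.
log Q = n(E° − E)/0.0592 = 6×(1.66 − 1.630)/0.0592 = 3.041.
With Q = [Al³⁺]^2·P(H₂)^3 / [H⁺]^6, solving for [H⁺] gives log[H⁺] = -1.105, so pH = 1.11.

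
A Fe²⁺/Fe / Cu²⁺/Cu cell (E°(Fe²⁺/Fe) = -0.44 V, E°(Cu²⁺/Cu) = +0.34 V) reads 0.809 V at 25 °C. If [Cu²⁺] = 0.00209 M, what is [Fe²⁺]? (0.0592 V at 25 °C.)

From the Nernst equation, log Q = n(E° − E)/0.0592 = 2(0.78 − 0.809)/0.0592 = -0.980, so Q = 0.105.
With Q = [Fe²⁺]/[Cu²⁺] and the known concentrations, [Fe²⁺] in the numerator gives [Fe²⁺] = 2.2 × 10^-4 M.

2.2 × 10^-4 M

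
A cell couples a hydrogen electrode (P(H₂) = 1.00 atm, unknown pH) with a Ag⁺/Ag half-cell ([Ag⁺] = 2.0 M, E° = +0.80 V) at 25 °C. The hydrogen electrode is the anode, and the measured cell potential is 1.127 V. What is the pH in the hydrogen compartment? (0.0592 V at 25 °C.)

pH = 5.22

E°_cell = 0.80 V and n = 2.
log Q = n(E° − E)/0.0592 = 2×(0.80 − 1.127)/0.0592 = -11.047.
With Q = [H⁺]^2 / ([Ag⁺]^2·P(H₂)), solving for [H⁺] gives log[H⁺] = -5.223, so pH = 5.22.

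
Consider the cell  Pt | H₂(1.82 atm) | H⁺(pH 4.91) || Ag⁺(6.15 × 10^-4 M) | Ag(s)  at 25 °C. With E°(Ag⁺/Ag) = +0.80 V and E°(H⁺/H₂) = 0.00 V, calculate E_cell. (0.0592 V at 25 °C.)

The Ag⁺/Ag couple is the cathode, so E°_cell = 0.80 V; n = 2.
[H⁺] = 10^(−4.91) = 1.2 × 10^-5 M, and Q = [H⁺]^2 / ([Ag⁺]^2·P(H₂)) = 2.2 × 10^-4.
E = E° − (0.0592/2) log Q = 0.80 − (0.0592/2)(-3.658) = 0.908 V.

0.91 V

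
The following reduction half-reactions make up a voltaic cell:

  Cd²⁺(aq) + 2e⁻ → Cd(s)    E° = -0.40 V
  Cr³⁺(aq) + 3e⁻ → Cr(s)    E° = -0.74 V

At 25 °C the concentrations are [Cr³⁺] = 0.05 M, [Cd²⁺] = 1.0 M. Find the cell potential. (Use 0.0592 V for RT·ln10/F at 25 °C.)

The Cd²⁺/Cd couple has the higher reduction potential and acts as the cathode, so E°_cell = -0.40 − (-0.74) = 0.34 V.
Balancing electrons gives n = 6; the reaction quotient is Q = [Cr³⁺]^2/[Cd²⁺]^3 = 0.00250.
At 25 °C, E = E° − (0.0592/n) log Q = 0.34 − (0.0592/6)(-2.602) = 0.340 + 0.026 = 0.366 V.

0.366 V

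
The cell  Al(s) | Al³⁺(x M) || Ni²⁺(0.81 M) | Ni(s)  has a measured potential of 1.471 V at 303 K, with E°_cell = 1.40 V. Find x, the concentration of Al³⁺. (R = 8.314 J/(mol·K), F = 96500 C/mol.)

2.1 × 10^-4 M

From the Nernst equation, ln Q = nF(E° − E)/RT = 6×96500×(1.40 − 1.471)/(8.314×303) = -16.319, so Q = 8.18 × 10^-8.
With Q = [Al³⁺]^2/[Ni²⁺]^3 and the known concentrations, [Al³⁺]^2 in the numerator gives [Al³⁺] = 2.1 × 10^-4 M.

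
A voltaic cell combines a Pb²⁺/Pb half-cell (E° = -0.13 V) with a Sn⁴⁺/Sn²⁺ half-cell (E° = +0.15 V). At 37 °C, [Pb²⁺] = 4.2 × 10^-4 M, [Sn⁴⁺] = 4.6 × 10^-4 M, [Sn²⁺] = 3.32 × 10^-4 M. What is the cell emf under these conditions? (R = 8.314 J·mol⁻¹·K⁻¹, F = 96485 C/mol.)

0.388 V

The Sn⁴⁺/Sn²⁺ couple has the higher reduction potential and acts as the cathode, so E°_cell = +0.15 − (-0.13) = 0.28 V.
Balancing electrons gives n = 2; the reaction quotient is Q = [Pb²⁺]·[Sn²⁺]/[Sn⁴⁺] = 3.03 × 10^-4.
E = E° − (RT/nF) ln Q = 0.28 − (8.314×310)/(2×96485) × (-8.101) = 0.280 + 0.108 = 0.388 V.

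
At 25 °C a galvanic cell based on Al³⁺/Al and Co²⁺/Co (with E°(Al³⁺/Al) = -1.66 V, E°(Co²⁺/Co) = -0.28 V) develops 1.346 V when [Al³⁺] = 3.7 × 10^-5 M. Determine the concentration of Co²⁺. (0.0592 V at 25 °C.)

7.9 × 10^-5 M

From the Nernst equation, log Q = n(E° − E)/0.0592 = 6(1.38 − 1.346)/0.0592 = 3.446, so Q = 2790.
With Q = [Al³⁺]^2/[Co²⁺]^3 and the known concentrations, [Co²⁺]^3 in the denominator gives [Co²⁺] = 7.9 × 10^-5 M.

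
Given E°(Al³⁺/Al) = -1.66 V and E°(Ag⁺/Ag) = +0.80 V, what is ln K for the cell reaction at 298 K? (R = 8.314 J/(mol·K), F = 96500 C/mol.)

ln K = 287.4

E°_cell = +0.80 − (-1.66) = 2.46 V, with n = 3 electrons transferred.
At equilibrium E = 0, so the Nernst equation gives ln K = nFE°/RT = (3)(96500)(2.46)/((8.314)(298)) = 287.45.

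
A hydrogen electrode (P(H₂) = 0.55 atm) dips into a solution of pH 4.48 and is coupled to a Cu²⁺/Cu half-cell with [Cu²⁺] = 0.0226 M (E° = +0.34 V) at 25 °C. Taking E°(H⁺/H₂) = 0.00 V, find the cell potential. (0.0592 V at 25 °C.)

0.55 V

The Cu²⁺/Cu couple is the cathode, so E°_cell = 0.34 V; n = 2.
[H⁺] = 10^(−4.48) = 3.3 × 10^-5 M, and Q = [H⁺]^2 / ([Cu²⁺]·P(H₂)) = 8.82 × 10^-8.
E = E° − (0.0592/2) log Q = 0.34 − (0.0592/2)(-7.054) = 0.549 V.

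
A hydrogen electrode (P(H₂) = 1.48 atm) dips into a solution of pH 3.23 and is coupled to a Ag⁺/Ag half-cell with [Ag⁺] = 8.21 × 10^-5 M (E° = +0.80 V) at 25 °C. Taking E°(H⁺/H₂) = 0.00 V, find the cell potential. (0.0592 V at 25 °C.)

The Ag⁺/Ag couple is the cathode, so E°_cell = 0.80 V; n = 2.
[H⁺] = 10^(−3.23) = 5.9 × 10^-4 M, and Q = [H⁺]^2 / ([Ag⁺]^2·P(H₂)) = 34.8.
E = E° − (0.0592/2) log Q = 0.80 − (0.0592/2)(1.541) = 0.754 V.

0.75 V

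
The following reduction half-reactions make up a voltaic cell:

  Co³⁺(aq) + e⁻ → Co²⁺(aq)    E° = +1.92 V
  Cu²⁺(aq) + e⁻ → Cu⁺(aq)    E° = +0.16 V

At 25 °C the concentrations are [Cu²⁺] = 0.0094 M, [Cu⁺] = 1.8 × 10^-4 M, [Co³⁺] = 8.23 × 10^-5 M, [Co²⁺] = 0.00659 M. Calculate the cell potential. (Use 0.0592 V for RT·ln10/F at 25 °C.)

The Co³⁺/Co²⁺ couple has the higher reduction potential and acts as the cathode, so E°_cell = +1.92 − (+0.16) = 1.76 V.
Balancing electrons gives n = 1; the reaction quotient is Q = [Cu²⁺]·[Co²⁺]/([Cu⁺]·[Co³⁺]) = 4180.
At 25 °C, E = E° − (0.0592/n) log Q = 1.76 − (0.0592/1)(3.621) = 1.760 − 0.214 = 1.546 V.

1.55 V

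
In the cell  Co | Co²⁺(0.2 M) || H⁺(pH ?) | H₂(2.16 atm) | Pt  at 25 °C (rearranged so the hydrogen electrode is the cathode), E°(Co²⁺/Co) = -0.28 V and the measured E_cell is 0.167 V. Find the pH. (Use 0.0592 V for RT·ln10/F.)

E°_cell = 0.28 V and n = 2.
log Q = n(E° − E)/0.0592 = 2×(0.28 − 0.167)/0.0592 = 3.818.
With Q = [Co²⁺]·P(H₂) / [H⁺]^2, solving for [H⁺] gives log[H⁺] = -2.091, so pH = 2.09.

pH = 2.09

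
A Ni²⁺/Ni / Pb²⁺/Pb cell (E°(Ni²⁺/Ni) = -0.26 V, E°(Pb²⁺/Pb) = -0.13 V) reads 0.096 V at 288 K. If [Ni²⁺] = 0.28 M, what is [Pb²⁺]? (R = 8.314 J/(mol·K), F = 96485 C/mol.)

From the Nernst equation, ln Q = nF(E° − E)/RT = 2×96485×(0.13 − 0.096)/(8.314×288) = 2.740, so Q = 15.5.
With Q = [Ni²⁺]/[Pb²⁺] and the known concentrations, [Pb²⁺] in the denominator gives [Pb²⁺] = 0.018 M.

0.018 M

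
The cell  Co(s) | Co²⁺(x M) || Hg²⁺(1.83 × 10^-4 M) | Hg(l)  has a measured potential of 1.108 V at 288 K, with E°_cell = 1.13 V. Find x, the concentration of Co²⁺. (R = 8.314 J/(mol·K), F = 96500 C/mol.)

0.0011 M

From the Nernst equation, ln Q = nF(E° − E)/RT = 2×96500×(1.13 − 1.108)/(8.314×288) = 1.773, so Q = 5.89.
With Q = [Co²⁺]/[Hg²⁺] and the known concentrations, [Co²⁺] in the numerator gives [Co²⁺] = 0.0011 M.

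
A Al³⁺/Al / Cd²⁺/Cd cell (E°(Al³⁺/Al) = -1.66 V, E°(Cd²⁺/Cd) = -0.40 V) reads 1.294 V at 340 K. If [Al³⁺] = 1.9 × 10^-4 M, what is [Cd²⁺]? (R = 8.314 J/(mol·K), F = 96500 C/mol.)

From the Nernst equation, ln Q = nF(E° − E)/RT = 6×96500×(1.26 − 1.294)/(8.314×340) = -6.964, so Q = 9.45 × 10^-4.
With Q = [Al³⁺]^2/[Cd²⁺]^3 and the known concentrations, [Cd²⁺]^3 in the denominator gives [Cd²⁺] = 0.034 M.

0.034 M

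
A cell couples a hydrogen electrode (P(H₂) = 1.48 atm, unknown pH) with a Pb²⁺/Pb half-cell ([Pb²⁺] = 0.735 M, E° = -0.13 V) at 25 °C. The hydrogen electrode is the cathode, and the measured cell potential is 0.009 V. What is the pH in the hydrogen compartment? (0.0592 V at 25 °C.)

E°_cell = 0.13 V and n = 2.
log Q = n(E° − E)/0.0592 = 2×(0.13 − 0.009)/0.0592 = 4.088.
With Q = [Pb²⁺]·P(H₂) / [H⁺]^2, solving for [H⁺] gives log[H⁺] = -2.026, so pH = 2.03.

pH = 2.03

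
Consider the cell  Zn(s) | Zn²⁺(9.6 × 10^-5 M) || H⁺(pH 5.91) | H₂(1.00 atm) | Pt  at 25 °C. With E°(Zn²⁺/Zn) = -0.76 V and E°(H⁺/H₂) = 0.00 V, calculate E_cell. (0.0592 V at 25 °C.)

0.53 V

The hydrogen couple is the cathode, so E°_cell = 0.76 V; n = 2.
[H⁺] = 10^(−5.91) = 1.2 × 10^-6 M, and Q = [Zn²⁺]·P(H₂) / [H⁺]^2 = 6.34 × 10^7.
E = E° − (0.0592/2) log Q = 0.76 − (0.0592/2)(7.802) = 0.529 V.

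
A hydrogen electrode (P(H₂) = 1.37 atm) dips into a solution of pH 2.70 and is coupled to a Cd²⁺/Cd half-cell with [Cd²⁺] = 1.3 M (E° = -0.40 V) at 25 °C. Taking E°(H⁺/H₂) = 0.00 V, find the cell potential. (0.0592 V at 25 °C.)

0.23 V

The hydrogen couple is the cathode, so E°_cell = 0.40 V; n = 2.
[H⁺] = 10^(−2.70) = 0.0020 M, and Q = [Cd²⁺]·P(H₂) / [H⁺]^2 = 4.47 × 10^5.
E = E° − (0.0592/2) log Q = 0.40 − (0.0592/2)(5.651) = 0.233 V.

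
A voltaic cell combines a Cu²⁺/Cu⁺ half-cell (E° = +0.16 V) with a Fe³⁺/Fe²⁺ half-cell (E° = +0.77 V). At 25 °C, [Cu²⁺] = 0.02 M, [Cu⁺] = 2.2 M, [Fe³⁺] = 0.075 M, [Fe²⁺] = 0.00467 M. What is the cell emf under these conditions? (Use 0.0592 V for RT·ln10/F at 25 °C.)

The Fe³⁺/Fe²⁺ couple has the higher reduction potential and acts as the cathode, so E°_cell = +0.77 − (+0.16) = 0.61 V.
Balancing electrons gives n = 1; the reaction quotient is Q = [Cu²⁺]·[Fe²⁺]/([Cu⁺]·[Fe³⁺]) = 5.66 × 10^-4.
At 25 °C, E = E° − (0.0592/n) log Q = 0.61 − (0.0592/1)(-3.247) = 0.610 + 0.192 = 0.802 V.

0.802 V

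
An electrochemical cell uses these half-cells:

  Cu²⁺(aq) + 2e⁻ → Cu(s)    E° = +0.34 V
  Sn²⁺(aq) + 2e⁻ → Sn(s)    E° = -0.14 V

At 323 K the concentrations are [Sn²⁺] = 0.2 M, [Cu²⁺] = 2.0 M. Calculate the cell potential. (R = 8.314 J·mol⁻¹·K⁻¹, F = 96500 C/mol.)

The Cu²⁺/Cu couple has the higher reduction potential and acts as the cathode, so E°_cell = +0.34 − (-0.14) = 0.48 V.
Balancing electrons gives n = 2; the reaction quotient is Q = [Sn²⁺]/[Cu²⁺] = 0.100.
E = E° − (RT/nF) ln Q = 0.48 − (8.314×323)/(2×96500) × (-2.303) = 0.480 + 0.032 = 0.512 V.

0.512 V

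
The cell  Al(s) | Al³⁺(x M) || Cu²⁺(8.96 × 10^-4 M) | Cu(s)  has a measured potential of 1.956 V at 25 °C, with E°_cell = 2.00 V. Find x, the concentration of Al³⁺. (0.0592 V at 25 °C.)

From the Nernst equation, log Q = n(E° − E)/0.0592 = 6(2.00 − 1.956)/0.0592 = 4.459, so Q = 2.88 × 10^4.
With Q = [Al³⁺]^2/[Cu²⁺]^3 and the known concentrations, [Al³⁺]^2 in the numerator gives [Al³⁺] = 0.0046 M.

0.0046 M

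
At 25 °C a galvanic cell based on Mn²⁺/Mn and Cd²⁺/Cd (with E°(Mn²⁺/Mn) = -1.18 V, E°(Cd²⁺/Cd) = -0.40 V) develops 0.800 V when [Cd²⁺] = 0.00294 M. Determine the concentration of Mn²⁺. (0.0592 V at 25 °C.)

From the Nernst equation, log Q = n(E° − E)/0.0592 = 2(0.78 − 0.800)/0.0592 = -0.676, so Q = 0.211.
With Q = [Mn²⁺]/[Cd²⁺] and the known concentrations, [Mn²⁺] in the numerator gives [Mn²⁺] = 6.2 × 10^-4 M.

6.2 × 10^-4 M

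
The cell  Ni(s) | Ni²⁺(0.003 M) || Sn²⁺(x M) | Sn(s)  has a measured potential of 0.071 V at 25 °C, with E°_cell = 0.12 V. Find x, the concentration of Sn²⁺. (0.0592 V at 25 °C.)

From the Nernst equation, log Q = n(E° − E)/0.0592 = 2(0.12 − 0.071)/0.0592 = 1.655, so Q = 45.2.
With Q = [Ni²⁺]/[Sn²⁺] and the known concentrations, [Sn²⁺] in the denominator gives [Sn²⁺] = 6.6 × 10^-5 M.

6.6 × 10^-5 M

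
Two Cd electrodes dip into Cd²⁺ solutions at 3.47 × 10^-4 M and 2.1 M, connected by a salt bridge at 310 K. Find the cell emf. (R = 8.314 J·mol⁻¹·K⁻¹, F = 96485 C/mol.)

0.12 V

Both half-cells are Cd²⁺/Cd, so E°_cell = 0. The concentrated side is the cathode; the cell reaction moves Cd²⁺ from high to low concentration with n = 2.
Q = [Cd²⁺]_dilute/[Cd²⁺]_conc = 3.47 × 10^-4/2.1 = 1.65 × 10^-4.
E = 0 − (RT/nF) ln Q = −((8.314×310)/(2×96485))(-8.708) = 0.1163 V.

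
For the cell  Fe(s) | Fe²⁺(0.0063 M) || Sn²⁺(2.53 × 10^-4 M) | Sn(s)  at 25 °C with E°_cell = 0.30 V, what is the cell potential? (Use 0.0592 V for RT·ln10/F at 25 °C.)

Balancing electrons gives n = 2; the reaction quotient is Q = [Fe²⁺]/[Sn²⁺] = 24.9.
At 25 °C, E = E° − (0.0592/n) log Q = 0.30 − (0.0592/2)(1.396) = 0.300 − 0.041 = 0.259 V.

0.259 V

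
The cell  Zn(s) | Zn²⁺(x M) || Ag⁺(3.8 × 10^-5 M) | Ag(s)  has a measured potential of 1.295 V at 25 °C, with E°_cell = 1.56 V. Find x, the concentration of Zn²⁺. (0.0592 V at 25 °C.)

From the Nernst equation, log Q = n(E° − E)/0.0592 = 2(1.56 − 1.295)/0.0592 = 8.953, so Q = 8.97 × 10^8.
With Q = [Zn²⁺]/[Ag⁺]^2 and the known concentrations, [Zn²⁺] in the numerator gives [Zn²⁺] = 1.3 M.

1.3 M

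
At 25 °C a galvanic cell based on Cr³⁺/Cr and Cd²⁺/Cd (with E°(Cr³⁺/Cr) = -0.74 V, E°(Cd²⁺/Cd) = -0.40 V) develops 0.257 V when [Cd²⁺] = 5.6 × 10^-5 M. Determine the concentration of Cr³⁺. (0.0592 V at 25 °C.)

0.0067 M

From the Nernst equation, log Q = n(E° − E)/0.0592 = 6(0.34 − 0.257)/0.0592 = 8.412, so Q = 2.58 × 10^8.
With Q = [Cr³⁺]^2/[Cd²⁺]^3 and the known concentrations, [Cr³⁺]^2 in the numerator gives [Cr³⁺] = 0.0067 M.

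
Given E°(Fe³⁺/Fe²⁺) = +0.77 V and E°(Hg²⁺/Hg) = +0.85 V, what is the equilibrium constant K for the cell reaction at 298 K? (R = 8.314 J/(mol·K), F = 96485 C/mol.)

E°_cell = +0.85 − (+0.77) = 0.08 V, with n = 2 electrons transferred.
At equilibrium E = 0, so the Nernst equation gives ln K = nFE°/RT = (2)(96485)(0.08)/((8.314)(298)) = 6.23.
K = e^6.23 = 510.

510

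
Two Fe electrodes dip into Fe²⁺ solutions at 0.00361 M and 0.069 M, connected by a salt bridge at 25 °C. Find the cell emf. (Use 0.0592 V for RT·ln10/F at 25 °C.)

0.038 V

Both half-cells are Fe²⁺/Fe, so E°_cell = 0. The concentrated side is the cathode; the cell reaction moves Fe²⁺ from high to low concentration with n = 2.
Q = [Fe²⁺]_dilute/[Fe²⁺]_conc = 0.00361/0.069 = 0.0523.
E = 0 − (0.0592/2) log Q = −(0.0592/2)(-1.281) = 0.0379 V.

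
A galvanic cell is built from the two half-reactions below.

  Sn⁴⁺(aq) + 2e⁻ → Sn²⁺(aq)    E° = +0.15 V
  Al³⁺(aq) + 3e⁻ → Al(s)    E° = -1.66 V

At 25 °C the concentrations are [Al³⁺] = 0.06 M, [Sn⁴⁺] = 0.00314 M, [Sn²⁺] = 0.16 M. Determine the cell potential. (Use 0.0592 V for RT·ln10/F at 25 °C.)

The Sn⁴⁺/Sn²⁺ couple has the higher reduction potential and acts as the cathode, so E°_cell = +0.15 − (-1.66) = 1.81 V.
Balancing electrons gives n = 6; the reaction quotient is Q = [Al³⁺]^2·[Sn²⁺]^3/[Sn⁴⁺]^3 = 476.
At 25 °C, E = E° − (0.0592/n) log Q = 1.81 − (0.0592/6)(2.678) = 1.810 − 0.026 = 1.784 V.

1.78 V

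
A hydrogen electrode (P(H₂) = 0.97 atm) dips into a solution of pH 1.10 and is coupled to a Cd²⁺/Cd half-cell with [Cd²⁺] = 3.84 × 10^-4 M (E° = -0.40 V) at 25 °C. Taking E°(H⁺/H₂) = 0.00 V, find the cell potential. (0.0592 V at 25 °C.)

The hydrogen couple is the cathode, so E°_cell = 0.40 V; n = 2.
[H⁺] = 10^(−1.10) = 0.079 M, and Q = [Cd²⁺]·P(H₂) / [H⁺]^2 = 0.0590.
E = E° − (0.0592/2) log Q = 0.40 − (0.0592/2)(-1.229) = 0.436 V.

0.44 V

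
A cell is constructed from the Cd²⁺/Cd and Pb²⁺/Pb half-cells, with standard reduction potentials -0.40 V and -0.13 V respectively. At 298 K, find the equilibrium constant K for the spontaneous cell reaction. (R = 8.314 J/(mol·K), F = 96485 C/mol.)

1.4 × 10^9

E°_cell = -0.13 − (-0.40) = 0.27 V, with n = 2 electrons transferred.
At equilibrium E = 0, so the Nernst equation gives ln K = nFE°/RT = (2)(96485)(0.27)/((8.314)(298)) = 21.03.
K = e^21.03 = 1.4 × 10^9.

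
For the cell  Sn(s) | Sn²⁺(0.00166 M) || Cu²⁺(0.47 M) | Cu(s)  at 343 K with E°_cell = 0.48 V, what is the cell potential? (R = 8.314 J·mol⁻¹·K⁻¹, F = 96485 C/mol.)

Balancing electrons gives n = 2; the reaction quotient is Q = [Sn²⁺]/[Cu²⁺] = 0.00353.
E = E° − (RT/nF) ln Q = 0.48 − (8.314×343)/(2×96485) × (-5.646) = 0.480 + 0.083 = 0.563 V.

0.563 V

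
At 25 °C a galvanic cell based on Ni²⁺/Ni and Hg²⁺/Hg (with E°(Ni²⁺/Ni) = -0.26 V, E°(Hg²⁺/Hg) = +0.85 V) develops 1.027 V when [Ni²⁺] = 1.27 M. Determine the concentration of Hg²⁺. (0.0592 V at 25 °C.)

0.002 M

From the Nernst equation, log Q = n(E° − E)/0.0592 = 2(1.11 − 1.027)/0.0592 = 2.804, so Q = 637.
With Q = [Ni²⁺]/[Hg²⁺] and the known concentrations, [Hg²⁺] in the denominator gives [Hg²⁺] = 0.002 M.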